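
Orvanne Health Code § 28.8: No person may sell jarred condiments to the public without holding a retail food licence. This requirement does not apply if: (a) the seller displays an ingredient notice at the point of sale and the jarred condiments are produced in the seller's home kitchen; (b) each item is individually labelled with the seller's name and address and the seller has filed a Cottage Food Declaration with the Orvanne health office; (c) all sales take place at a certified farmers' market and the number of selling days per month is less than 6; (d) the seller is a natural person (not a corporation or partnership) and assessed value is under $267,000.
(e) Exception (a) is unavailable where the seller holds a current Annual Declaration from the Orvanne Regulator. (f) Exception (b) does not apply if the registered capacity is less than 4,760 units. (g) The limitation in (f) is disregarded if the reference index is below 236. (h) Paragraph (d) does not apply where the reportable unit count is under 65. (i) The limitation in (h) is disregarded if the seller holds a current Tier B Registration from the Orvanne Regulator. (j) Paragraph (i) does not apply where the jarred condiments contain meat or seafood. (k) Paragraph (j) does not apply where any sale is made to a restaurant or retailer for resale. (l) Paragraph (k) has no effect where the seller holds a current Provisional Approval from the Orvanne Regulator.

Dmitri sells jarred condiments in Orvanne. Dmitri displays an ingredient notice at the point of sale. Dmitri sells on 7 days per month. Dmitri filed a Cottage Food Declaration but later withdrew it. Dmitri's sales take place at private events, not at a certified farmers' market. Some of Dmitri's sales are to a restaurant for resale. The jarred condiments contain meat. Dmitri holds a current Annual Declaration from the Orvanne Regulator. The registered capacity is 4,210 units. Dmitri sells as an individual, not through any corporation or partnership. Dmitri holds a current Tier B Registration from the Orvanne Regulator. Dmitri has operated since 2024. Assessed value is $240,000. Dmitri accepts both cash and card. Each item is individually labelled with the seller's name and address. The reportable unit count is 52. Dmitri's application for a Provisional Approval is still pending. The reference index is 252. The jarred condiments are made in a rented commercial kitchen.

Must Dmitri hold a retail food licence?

Exception (a) requires that the jarred condiments are produced in the seller's home kitchen; but the jarred condiments are made in a commercial kitchen, not a home kitchen, so (a) is unavailable.
Exception (b) fails — the Cottage Food Declaration was withdrawn.
Exception (c) fails — sales are at private events, not a certified farmers' market.
All of (d)'s requirements are met (the seller is a natural person; assessed value is $240,000, under the $267,000 limit). Applying paragraphs (h)–(l): (h) would limit (d) — the reportable unit count is 52, under the 65 limit — but (i) sets (h) aside: (i) operates against (h): a current Tier B Registration is held. (j) would limit (i) — the jarred condiments contain meat — but (k) sets (j) aside: (k) operates against (j): some sales are to a restaurant for resale. (l), which would lift (k), is not triggered — there is no Provisional Approval in force. (d) remains available.

No — exception (d) applies; Dmitri is not required to hold a retail food licence.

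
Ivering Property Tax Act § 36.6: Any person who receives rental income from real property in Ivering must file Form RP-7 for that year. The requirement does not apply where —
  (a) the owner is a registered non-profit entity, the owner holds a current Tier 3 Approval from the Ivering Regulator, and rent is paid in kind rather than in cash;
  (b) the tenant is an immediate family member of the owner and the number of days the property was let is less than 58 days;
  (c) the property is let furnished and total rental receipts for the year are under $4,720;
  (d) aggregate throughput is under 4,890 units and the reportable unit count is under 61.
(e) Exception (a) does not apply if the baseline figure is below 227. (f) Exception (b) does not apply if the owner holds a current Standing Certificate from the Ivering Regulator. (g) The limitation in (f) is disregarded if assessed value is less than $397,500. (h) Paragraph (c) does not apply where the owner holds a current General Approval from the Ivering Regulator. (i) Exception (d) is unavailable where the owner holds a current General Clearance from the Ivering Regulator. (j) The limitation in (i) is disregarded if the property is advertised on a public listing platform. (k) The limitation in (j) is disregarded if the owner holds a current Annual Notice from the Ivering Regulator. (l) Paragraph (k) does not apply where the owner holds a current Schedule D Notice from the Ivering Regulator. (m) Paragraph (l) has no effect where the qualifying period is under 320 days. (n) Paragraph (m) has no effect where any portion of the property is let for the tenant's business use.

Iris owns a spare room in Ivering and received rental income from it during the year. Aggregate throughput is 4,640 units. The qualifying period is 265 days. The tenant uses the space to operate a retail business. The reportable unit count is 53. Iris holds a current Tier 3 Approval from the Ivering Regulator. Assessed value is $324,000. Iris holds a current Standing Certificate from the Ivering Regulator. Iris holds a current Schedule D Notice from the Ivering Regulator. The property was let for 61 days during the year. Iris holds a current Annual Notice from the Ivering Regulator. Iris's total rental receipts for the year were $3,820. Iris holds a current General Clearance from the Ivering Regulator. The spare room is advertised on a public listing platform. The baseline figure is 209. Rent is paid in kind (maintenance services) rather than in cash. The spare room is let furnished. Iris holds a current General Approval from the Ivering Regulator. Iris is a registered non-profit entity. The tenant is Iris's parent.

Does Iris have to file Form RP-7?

No — exception (d) applies; Iris is not required to file Form RP-7.

Exception (a) is satisfied on its face — Iris is a registered non-profit; a current Tier 3 Approval is held; rent is paid in kind. However, paragraph (e) must be considered: (e) is engaged — the baseline figure is 209, below the 227 limit. Exception (a) does not apply.
Exception (b) fails — the number of days the property was let is 61 days, not less than 58 days.
Exception (c): the property is let furnished; total rental receipts for the year are $3,820, under the $4,720 limit — every condition holds. Turning to paragraph (h): (h) operates — a current General Approval is held. (c) is therefore removed.
Exception (d)'s conditions are all satisfied: aggregate throughput is 4,640 units, under the 4,890 units limit; the reportable unit count is 53, under the 61 limit. Under paragraphs (i)–(n): (i) applies (a current General Clearance is held), but is set aside by (j): (j) applies — the property is publicly advertised. (k) would limit (j) — a current Annual Notice is held — but (l) sets (k) aside: (l) is engaged — a current Schedule D Notice is held. (m) would limit (l) — the qualifying period is 265 days, under the 320 days limit — but (n) sets (m) aside: (n) operates against (m): the space is let for business use. So (d) applies.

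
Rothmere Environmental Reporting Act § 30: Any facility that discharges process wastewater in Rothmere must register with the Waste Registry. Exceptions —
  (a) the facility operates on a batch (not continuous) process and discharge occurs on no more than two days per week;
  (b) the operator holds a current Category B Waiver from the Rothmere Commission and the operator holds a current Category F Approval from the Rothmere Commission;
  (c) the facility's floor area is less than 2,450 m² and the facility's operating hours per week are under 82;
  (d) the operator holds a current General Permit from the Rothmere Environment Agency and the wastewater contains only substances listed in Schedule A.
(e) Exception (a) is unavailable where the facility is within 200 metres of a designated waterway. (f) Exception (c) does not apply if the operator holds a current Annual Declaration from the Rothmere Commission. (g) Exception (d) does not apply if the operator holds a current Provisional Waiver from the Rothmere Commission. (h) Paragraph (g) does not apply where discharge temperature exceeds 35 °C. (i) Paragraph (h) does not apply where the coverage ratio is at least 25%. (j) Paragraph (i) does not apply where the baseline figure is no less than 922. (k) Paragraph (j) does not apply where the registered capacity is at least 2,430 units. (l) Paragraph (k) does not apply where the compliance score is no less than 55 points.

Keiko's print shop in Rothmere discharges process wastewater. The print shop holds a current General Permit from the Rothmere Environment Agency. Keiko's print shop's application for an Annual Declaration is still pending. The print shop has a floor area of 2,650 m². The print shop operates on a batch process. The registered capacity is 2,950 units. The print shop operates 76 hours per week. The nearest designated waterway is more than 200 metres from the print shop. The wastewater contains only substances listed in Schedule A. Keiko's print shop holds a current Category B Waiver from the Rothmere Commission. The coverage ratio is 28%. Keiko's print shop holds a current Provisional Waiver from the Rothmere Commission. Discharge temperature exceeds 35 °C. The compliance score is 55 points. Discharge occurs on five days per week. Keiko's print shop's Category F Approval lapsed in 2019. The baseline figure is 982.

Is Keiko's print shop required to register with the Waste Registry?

No — exception (d) applies; Keiko's print shop is not required to register with the Waste Registry.

Exception (a) does not apply: discharge occurs on five days per week.
Exception (b) does not apply: no current Category F Approval is held.
Exception (c) does not apply: the facility's floor area is 2,650 m², not less than 2,450 m².
Exception (d) is satisfied on its face — a current General Permit is held; the wastewater is Schedule-A-only. Considering the limiting provisions: (g) is triggered (a current Provisional Waiver is held), but yields to (h): (h) is engaged — discharge temperature exceeds 35 °C. (i) would limit (h) — the coverage ratio is 28%, meeting the 25% threshold — but (j) sets (i) aside: (j) applies — the baseline figure is 982, meeting the 922 threshold. (k) is engaged (the registered capacity is 2,950 units, meeting the 2,430 units threshold), but is displaced by (l): (l) operates against (k): the compliance score is 55 points, meeting the 55 points threshold. Exception (d) stands.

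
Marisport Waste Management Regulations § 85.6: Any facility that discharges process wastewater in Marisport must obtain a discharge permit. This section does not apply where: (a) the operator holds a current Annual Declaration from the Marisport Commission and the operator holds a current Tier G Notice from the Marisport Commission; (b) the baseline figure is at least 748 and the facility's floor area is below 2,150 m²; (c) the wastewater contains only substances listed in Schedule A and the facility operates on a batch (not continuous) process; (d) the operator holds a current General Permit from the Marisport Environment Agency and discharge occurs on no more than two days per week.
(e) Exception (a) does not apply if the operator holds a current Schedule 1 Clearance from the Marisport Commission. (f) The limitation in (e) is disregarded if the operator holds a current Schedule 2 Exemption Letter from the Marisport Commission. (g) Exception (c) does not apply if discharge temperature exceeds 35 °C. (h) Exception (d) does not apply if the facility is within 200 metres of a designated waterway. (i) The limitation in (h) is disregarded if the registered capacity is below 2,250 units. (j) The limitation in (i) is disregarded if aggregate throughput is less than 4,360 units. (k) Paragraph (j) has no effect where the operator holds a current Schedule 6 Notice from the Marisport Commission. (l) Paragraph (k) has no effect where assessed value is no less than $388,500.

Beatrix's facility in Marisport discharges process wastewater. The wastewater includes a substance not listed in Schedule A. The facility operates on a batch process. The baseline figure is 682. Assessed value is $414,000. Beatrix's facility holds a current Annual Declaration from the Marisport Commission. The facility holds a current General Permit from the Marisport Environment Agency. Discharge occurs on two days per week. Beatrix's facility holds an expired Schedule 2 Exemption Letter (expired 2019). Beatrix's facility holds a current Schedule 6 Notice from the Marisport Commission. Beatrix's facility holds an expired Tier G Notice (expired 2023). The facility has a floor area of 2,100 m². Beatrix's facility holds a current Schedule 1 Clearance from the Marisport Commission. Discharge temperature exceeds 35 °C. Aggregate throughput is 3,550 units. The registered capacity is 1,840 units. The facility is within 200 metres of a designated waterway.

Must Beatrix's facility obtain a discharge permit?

Exception (a) fails — there is no Tier G Notice in force.
Exception (b) fails — the baseline figure is 682, short of 748.
Exception (c) fails — the wastewater includes a non-Schedule-A substance.
Exception (d): a current General Permit is held; discharge occurs on no more than two days per week — every condition holds. But applying paragraphs (h)–(l): (h) is engaged — the facility is within 200 m of a designated waterway. (i) is triggered (the registered capacity is 1,840 units, below the 2,250 units limit), but yields to (j): (j) is engaged — aggregate throughput is 3,550 units, less than the 4,360 units limit. (k) would limit (j) — a current Schedule 6 Notice is held — but (l) sets (k) aside: (l) applies — assessed value is $414,000, meeting the $388,500 threshold. Exception (d) does not apply.
None of the exceptions is available; § 85.6 applies in full.

Yes — Beatrix's facility must obtain a discharge permit.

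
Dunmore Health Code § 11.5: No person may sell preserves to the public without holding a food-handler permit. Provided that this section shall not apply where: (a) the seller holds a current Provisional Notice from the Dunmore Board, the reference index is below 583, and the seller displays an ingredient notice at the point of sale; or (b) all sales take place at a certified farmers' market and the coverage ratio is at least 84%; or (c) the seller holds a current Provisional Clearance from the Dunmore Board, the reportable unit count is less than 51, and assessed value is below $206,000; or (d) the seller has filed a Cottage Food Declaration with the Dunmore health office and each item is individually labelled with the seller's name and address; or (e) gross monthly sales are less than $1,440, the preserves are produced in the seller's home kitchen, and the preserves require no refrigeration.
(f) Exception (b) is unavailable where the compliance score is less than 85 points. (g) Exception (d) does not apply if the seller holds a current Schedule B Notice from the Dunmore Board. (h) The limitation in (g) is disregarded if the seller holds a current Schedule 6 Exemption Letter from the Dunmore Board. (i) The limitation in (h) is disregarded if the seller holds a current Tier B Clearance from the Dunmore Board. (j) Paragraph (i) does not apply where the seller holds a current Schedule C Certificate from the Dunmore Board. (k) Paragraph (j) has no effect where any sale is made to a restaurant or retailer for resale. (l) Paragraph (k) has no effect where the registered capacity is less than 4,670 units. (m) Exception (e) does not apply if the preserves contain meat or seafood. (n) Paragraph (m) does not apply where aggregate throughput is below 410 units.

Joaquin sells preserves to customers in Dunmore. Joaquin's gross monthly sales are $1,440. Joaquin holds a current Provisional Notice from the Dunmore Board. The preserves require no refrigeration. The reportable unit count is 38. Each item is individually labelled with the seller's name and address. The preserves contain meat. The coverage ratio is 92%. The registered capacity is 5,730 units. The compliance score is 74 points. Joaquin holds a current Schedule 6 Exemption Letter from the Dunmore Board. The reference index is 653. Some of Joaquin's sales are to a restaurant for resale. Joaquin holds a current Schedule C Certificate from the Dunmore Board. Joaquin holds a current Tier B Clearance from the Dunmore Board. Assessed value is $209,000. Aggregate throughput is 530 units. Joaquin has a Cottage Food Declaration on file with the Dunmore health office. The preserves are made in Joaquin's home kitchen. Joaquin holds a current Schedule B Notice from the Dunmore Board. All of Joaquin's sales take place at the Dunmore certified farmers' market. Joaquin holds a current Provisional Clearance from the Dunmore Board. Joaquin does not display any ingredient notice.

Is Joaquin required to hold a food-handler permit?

Exception (a) requires that the reference index is below 583; but the reference index is 653, not below 583, so (a) is unavailable.
Exception (b) is satisfied on its face — all sales are at a certified farmers' market; the coverage ratio is 92%, meeting the 84% threshold. But applying paragraph (f): (f) operates against (b): the compliance score is 74 points, less than the 85 points limit. So (b) is unavailable.
Exception (c) does not apply: assessed value is $209,000, not below $206,000.
Exception (d) is satisfied on its face — a Cottage Food Declaration is on file; items are individually labelled. But: (g) applies — a current Schedule B Notice is held. (h) applies (a current Schedule 6 Exemption Letter is held), but is overridden by (i): (i) operates against (h): a current Tier B Clearance is held. (j) operates (a current Schedule C Certificate is held), but is displaced by (k): (k) is triggered — some sales are to a restaurant for resale. (l) is not triggered (the registered capacity is 5,730 units, not less than 4,670 units), so (k) stands. Exception (d) does not apply.
Exception (e) does not apply: gross monthly sales are $1,440, not less than $1,440.
No exception displaces § 11.5.

Yes — Joaquin must hold a food-handler permit.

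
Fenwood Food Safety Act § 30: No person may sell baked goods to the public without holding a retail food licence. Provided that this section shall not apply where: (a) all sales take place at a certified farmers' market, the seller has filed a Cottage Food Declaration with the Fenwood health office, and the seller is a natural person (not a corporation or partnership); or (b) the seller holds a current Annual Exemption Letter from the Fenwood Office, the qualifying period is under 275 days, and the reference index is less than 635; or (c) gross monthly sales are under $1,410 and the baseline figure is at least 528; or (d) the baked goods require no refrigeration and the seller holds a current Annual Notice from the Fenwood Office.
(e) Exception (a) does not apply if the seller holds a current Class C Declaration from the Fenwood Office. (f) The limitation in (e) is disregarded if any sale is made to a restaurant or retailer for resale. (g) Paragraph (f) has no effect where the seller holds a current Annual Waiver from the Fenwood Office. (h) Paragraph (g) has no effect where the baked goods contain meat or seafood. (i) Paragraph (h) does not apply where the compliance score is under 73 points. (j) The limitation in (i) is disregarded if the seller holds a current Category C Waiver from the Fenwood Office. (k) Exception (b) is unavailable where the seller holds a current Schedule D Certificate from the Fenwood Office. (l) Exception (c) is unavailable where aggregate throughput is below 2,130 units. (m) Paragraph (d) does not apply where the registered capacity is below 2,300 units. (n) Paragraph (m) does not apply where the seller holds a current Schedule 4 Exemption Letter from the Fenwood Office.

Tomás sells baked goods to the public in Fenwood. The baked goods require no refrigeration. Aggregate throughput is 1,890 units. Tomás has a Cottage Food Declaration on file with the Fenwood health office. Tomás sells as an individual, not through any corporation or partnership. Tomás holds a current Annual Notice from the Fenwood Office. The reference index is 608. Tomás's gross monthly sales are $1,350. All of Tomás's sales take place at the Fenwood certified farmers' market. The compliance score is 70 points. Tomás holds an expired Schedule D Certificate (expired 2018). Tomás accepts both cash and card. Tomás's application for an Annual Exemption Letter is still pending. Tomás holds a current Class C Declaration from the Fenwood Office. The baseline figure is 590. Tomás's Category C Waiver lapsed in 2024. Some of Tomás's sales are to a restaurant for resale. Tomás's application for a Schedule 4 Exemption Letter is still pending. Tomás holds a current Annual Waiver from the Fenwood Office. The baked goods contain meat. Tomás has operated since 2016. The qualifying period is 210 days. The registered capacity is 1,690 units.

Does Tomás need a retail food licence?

Yes — Tomás must hold a retail food licence.

All of (a)'s requirements are met (all sales are at a certified farmers' market; a Cottage Food Declaration is on file; the seller is a natural person). But applying paragraphs (e)–(j): (e) applies — a current Class C Declaration is held. (f) would limit (e) — some sales are to a restaurant for resale — but (g) sets (f) aside: (g) operates against (f): a current Annual Waiver is held. (h) would limit (g) — the baked goods contain meat — but (i) sets (h) aside: (i) is triggered — the compliance score is 70 points, under the 73 points limit. (j) is not engaged (no current Category C Waiver is held), so (i) stands. Exception (a) does not apply.
Exception (b) fails — there is no Annual Exemption Letter in force.
Exception (c)'s conditions are all satisfied: gross monthly sales are $1,350, under the $1,410 limit; the baseline figure is 590, meeting the 528 threshold. However, paragraph (l) must be considered: (l) is engaged — aggregate throughput is 1,890 units, below the 2,130 units limit. (c) is therefore removed.
Exception (d): the baked goods are shelf-stable; a current Annual Notice is held — every condition holds. But applying paragraphs (m)–(n): (m) applies — the registered capacity is 1,690 units, below the 2,300 units limit. (n), which would lift (m), is inapplicable — there is no Schedule 4 Exemption Letter in force. Exception (d) does not apply.
No exception is made out. Tomás falls within the general rule.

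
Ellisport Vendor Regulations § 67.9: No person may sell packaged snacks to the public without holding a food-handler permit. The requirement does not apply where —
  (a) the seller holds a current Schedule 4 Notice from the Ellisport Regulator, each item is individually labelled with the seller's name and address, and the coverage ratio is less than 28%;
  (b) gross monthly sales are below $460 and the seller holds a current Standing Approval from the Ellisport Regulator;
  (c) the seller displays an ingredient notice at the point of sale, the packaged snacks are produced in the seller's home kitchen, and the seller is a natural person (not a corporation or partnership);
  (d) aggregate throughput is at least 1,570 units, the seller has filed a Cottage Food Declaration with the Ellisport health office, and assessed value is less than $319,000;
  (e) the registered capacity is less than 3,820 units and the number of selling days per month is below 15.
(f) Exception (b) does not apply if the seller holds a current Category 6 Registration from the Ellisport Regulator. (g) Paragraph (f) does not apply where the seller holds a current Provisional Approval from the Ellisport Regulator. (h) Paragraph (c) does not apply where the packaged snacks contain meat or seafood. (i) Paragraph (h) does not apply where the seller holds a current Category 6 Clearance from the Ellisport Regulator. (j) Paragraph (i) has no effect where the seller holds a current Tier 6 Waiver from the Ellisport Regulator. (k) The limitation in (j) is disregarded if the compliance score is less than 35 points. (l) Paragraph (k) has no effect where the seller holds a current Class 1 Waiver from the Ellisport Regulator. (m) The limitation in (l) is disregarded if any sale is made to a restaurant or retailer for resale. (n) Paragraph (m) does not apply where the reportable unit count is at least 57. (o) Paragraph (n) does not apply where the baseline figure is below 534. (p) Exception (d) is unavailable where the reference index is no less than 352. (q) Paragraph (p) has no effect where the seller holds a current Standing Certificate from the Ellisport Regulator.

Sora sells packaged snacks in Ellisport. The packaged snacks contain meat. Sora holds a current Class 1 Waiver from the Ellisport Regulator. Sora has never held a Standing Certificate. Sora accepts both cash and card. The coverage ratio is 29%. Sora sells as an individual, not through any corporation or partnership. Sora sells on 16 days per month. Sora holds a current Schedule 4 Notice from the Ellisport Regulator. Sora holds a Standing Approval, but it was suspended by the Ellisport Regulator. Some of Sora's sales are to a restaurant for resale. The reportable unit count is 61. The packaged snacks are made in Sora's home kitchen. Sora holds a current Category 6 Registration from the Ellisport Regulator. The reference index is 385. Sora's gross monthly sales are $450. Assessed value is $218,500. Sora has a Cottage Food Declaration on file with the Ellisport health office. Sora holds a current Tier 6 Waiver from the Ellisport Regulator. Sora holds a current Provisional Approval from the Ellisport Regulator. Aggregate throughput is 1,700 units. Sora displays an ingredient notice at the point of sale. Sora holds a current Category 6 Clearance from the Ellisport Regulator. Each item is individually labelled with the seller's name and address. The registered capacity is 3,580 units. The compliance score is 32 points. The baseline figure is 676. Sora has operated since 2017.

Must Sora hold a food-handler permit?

Exception (a) does not apply: the coverage ratio is 29%, not less than 28%.
Exception (b) does not apply: the Standing Approval is not current.
Exception (c) is satisfied on its face — an ingredient notice is displayed; the packaged snacks are home-kitchen produced; the seller is a natural person. However, paragraphs (h)–(o) must be considered: (h) is triggered — the packaged snacks contain meat. (i) operates (a current Category 6 Clearance is held), but is displaced by (j): (j) operates against (i): a current Tier 6 Waiver is held. (k) would limit (j) — the compliance score is 32 points, less than the 35 points limit — but (l) sets (k) aside: (l) is triggered — a current Class 1 Waiver is held. (m) would limit (l) — some sales are to a restaurant for resale — but (n) sets (m) aside: (n) applies — the reportable unit count is 61, meeting the 57 threshold. (o), which would lift (n), is not engaged — the baseline figure is 676, not below 534. So (c) is unavailable.
All of (d)'s requirements are met (aggregate throughput is 1,700 units, meeting the 1,570 units threshold; a Cottage Food Declaration is on file; assessed value is $218,500, less than the $319,000 limit). However, paragraphs (p)–(q) must be considered: (p) operates against (d): the reference index is 385, meeting the 352 threshold. (q), which would lift (p), is not engaged — the Standing Certificate is not current. Exception (d) does not apply.
Exception (e) requires that the number of selling days per month is below 15; but the number of selling days per month is 16, not below 15, so (e) is unavailable.
No exception is made out. Sora falls within the general rule.

Yes — Sora must hold a food-handler permit.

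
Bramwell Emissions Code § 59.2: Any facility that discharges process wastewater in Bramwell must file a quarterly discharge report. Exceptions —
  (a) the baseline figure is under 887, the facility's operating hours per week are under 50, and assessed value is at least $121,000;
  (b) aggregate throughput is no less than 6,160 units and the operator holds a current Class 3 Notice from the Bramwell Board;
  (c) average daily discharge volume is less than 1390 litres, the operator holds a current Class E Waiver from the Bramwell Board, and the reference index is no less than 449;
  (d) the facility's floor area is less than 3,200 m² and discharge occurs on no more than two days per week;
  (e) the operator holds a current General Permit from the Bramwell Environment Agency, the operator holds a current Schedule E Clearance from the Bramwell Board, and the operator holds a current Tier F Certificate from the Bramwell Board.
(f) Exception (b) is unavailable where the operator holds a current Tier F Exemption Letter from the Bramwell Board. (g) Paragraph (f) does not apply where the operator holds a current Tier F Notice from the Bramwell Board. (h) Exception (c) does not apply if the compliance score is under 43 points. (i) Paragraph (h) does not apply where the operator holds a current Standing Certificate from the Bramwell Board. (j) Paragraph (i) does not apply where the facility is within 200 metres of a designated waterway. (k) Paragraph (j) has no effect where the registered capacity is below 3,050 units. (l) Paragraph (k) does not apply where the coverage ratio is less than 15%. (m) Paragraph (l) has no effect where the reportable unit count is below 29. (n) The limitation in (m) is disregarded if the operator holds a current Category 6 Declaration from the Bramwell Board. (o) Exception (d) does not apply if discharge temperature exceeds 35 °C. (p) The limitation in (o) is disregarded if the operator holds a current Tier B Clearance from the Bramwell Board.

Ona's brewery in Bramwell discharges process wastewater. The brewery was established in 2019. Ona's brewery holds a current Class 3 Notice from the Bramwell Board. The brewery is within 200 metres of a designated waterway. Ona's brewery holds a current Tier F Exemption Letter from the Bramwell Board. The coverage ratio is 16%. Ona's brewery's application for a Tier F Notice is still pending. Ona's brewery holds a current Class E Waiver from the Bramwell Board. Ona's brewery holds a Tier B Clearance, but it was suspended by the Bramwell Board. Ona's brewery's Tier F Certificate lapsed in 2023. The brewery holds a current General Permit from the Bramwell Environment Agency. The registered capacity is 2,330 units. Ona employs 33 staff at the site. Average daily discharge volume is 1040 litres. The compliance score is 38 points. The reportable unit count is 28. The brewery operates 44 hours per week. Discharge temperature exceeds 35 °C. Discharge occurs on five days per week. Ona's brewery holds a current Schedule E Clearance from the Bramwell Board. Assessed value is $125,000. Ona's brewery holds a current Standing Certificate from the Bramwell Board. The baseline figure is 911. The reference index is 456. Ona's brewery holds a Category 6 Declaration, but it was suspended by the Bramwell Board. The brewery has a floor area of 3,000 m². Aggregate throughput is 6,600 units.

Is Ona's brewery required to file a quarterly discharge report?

No — exception (c) applies; Ona's brewery is not required to file a quarterly discharge report.

Exception (a) fails — the baseline figure is 911, not under 887.
Exception (b): aggregate throughput is 6,600 units, meeting the 6,160 units threshold; a current Class 3 Notice is held — every condition holds. But: (f) operates — a current Tier F Exemption Letter is held. (g) does not operate here (there is no Tier F Notice in force), so (f) stands. Exception (b) does not apply.
Exception (c) is satisfied on its face — average daily discharge volume is 1040 litres, less than the 1390 litres limit; a current Class E Waiver is held; the reference index is 456, meeting the 449 threshold. Applying paragraphs (h)–(n): (h) would limit (c) — the compliance score is 38 points, under the 43 points limit — but (i) sets (h) aside: (i) operates against (h): a current Standing Certificate is held. (j) would limit (i) — the brewery is within 200 m of a designated waterway — but (k) sets (j) aside: (k) operates against (j): the registered capacity is 2,330 units, below the 3,050 units limit. (l), which would lift (k), does not operate here — the coverage ratio is 16%, not less than 15%. (c) remains available.
Exception (d) requires that discharge occurs on no more than two days per week; but discharge occurs on five days per week, so (d) is unavailable.
Exception (e) fails — the Tier F Certificate is not current.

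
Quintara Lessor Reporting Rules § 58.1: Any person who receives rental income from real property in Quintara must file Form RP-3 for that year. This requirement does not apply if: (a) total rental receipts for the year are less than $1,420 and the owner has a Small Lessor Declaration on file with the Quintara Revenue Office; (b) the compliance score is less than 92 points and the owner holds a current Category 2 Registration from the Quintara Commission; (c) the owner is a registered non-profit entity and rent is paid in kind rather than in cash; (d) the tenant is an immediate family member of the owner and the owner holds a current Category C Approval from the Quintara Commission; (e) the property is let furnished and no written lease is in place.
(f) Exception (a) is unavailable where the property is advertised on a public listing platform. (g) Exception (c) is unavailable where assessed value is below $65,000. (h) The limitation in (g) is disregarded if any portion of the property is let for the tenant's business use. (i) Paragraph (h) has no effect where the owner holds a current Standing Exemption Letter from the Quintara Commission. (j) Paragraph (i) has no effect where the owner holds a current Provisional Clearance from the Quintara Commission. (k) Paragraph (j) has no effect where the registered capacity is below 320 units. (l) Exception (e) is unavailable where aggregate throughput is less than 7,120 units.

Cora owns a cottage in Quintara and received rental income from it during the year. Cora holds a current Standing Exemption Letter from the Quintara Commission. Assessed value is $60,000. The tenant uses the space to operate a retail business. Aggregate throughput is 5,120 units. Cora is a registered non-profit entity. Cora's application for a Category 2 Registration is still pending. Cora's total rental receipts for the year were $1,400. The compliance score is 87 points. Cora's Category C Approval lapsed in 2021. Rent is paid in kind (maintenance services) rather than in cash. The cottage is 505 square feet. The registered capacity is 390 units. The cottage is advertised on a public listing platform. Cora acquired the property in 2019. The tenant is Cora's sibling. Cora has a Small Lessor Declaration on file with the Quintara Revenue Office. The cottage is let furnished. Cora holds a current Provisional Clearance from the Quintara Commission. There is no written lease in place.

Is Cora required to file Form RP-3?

Exception (a) is satisfied on its face — total rental receipts for the year are $1,400, less than the $1,420 limit; a Small Lessor Declaration is on file. However, paragraph (f) must be considered: (f) operates against (a): the property is publicly advertised. So (a) is unavailable.
Exception (b) requires that the owner holds a current Category 2 Registration from the Quintara Commission; but the Category 2 Registration is not current, so (b) is unavailable.
All of (c)'s requirements are met (Cora is a registered non-profit; rent is paid in kind). As to paragraphs (g)–(k): (g) would limit (c) — assessed value is $60,000, below the $65,000 limit — but (h) sets (g) aside: (h) is engaged — the space is let for business use. (i) applies (a current Standing Exemption Letter is held), but is set aside by (j): (j) operates against (i): a current Provisional Clearance is held. (k) is not engaged (the registered capacity is 390 units, not below 320 units), so (j) stands. (c) remains available.
Exception (d) fails — there is no Category C Approval in force.
Exception (e): the property is let furnished; there is no written lease — every condition holds. But: (l) operates against (e): aggregate throughput is 5,120 units, less than the 7,120 units limit. Exception (e) does not apply.

No — exception (c) applies; Cora is not required to file Form RP-3.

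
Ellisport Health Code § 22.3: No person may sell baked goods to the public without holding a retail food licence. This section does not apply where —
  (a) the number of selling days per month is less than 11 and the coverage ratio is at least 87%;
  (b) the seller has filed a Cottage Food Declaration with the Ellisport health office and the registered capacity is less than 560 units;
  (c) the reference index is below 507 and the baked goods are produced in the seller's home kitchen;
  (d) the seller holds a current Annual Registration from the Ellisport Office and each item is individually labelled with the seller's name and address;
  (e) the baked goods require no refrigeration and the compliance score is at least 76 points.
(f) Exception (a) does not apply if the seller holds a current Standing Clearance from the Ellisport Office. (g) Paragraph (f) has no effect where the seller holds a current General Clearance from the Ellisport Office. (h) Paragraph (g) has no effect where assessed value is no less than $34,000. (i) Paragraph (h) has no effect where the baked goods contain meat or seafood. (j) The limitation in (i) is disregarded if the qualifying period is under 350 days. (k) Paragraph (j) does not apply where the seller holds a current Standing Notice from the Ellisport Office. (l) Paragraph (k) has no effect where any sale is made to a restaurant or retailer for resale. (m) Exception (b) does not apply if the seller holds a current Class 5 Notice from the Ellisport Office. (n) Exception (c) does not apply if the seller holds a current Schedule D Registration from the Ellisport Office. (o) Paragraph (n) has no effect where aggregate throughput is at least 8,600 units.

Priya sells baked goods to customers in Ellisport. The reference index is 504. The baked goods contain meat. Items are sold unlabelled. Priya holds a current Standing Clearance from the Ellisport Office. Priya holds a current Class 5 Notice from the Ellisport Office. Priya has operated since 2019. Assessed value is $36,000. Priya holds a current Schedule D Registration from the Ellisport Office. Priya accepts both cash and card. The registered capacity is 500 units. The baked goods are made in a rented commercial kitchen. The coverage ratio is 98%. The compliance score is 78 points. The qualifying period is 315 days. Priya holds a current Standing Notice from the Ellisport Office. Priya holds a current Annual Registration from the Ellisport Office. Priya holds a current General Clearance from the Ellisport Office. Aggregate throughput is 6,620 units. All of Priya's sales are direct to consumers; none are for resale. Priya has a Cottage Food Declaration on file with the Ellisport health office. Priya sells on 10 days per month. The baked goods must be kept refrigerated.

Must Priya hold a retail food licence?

All of (a)'s requirements are met (the number of selling days per month is 10, less than the 11 limit; the coverage ratio is 98%, meeting the 87% threshold). Considering the limiting provisions: (f) would limit (a) — a current Standing Clearance is held — but (g) sets (f) aside: (g) operates — a current General Clearance is held. (h) would limit (g) — assessed value is $36,000, meeting the $34,000 threshold — but (i) sets (h) aside: (i) operates against (h): the baked goods contain meat. (j) operates (the qualifying period is 315 days, under the 350 days limit), but is overridden by (k): (k) is triggered — a current Standing Notice is held. (l) does not operate here (no sales are for resale), so (k) stands. Exception (a) stands.
Exception (b)'s conditions are all satisfied: a Cottage Food Declaration is on file; the registered capacity is 500 units, less than the 560 units limit. However, paragraph (m) must be considered: (m) operates against (b): a current Class 5 Notice is held. So (b) is unavailable.
Exception (c) does not apply: the baked goods are made in a commercial kitchen, not a home kitchen.
Exception (d) does not apply: items are sold unlabelled.
Exception (e) requires that the baked goods require no refrigeration; but the baked goods require refrigeration, so (e) is unavailable.

No — exception (a) applies; Priya is not required to hold a retail food licence.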